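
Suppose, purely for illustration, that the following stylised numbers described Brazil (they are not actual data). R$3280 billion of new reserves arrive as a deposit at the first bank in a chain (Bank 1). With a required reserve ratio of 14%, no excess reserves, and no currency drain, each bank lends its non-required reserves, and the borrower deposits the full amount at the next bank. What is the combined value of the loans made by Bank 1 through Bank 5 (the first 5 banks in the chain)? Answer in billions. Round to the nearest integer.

R$10670 billion

Bank i lends (1 − rr)^i of the original deposit: Bank 1 lends 3280·0.8600 = 2820.8000, Bank 2 lends 3280·0.8600² = 2425.8880, and so on.
Summing a geometric series: total = 3280·[0.8600·(1 − 0.8600^5) / (1 − 0.8600)] ≈ 10670.1391 billion.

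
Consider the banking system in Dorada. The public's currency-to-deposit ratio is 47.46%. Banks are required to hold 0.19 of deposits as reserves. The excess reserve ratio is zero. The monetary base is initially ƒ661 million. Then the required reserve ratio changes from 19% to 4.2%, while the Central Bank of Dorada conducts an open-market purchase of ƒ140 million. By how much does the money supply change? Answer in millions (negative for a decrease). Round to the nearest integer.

ƒ820 million

Before: m₁ = (1 + 0.4746) / (0.19 + 0.4746) ≈ 2.2188, MB₁ = 661, so M₁ = 2.2188 × 661 = 1466.6268 million.
After: m₂ = (1 + 0.4746) / (0.042 + 0.4746) ≈ 2.8544, MB₂ = 661 + 140 = 801, so M₂ = 2.8544 × 801 = 2286.3744 million.
ΔM = M₂ − M₁ = 2286.3744 − 1466.6268 = 819.7476 million.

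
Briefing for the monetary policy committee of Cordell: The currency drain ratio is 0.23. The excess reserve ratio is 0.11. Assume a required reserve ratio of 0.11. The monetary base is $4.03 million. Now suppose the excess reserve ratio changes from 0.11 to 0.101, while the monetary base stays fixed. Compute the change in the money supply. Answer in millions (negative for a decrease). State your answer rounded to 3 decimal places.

$0.225 million

Initially m₁ = (1 + 0.23) / (0.11 + 0.11 + 0.23) ≈ 2.73333, so M₁ = 2.73333 × 4.03 ≈ 11.0153 million.
After the change m₂ = (1 + 0.23) / (0.11 + 0.101 + 0.23) ≈ 2.78912, so M₂ = 2.78912 × 4.03 ≈ 11.2402 million.
ΔM = M₂ − M₁ = 11.2402 − 11.0153 = 0.2249 million.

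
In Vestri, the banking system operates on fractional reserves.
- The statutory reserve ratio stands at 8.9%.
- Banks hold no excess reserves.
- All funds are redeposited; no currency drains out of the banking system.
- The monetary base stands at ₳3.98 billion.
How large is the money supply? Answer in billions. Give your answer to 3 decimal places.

With no currency drain or excess reserves, the money multiplier is m = 1/rr = 1/0.089 ≈ 11.23596.
Money supply M = m × MB = 11.23596 × 3.98 ≈ 44.7191 billion.

₳44.719 billion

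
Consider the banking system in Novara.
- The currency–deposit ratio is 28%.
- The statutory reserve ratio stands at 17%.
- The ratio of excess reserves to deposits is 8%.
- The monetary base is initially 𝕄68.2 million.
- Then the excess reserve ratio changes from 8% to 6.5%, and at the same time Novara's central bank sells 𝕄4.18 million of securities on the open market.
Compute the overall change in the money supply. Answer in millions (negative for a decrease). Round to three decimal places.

Before: m₁ = (1 + 0.28) / (0.17 + 0.08 + 0.28) ≈ 2.415094, MB₁ = 68.2, so M₁ = 2.415094 × 68.2 ≈ 164.7094 million.
After: m₂ = (1 + 0.28) / (0.17 + 0.065 + 0.28) ≈ 2.485437, MB₂ = 68.2 − 4.18 = 64.02, so M₂ = 2.485437 × 64.02 ≈ 159.1177 million.
ΔM = M₂ − M₁ = 159.1177 − 164.7094 = -5.5917 million.

-5.592 million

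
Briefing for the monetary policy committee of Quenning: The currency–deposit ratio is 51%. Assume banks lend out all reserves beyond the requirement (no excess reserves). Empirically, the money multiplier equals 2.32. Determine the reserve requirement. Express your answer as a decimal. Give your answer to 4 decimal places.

0.1409

Using m = 2.32. Since m = (1 + c)/(c + rr + e), the denominator satisfies c + rr + e = (1 + c)/m = (1 + 0.51) / 2.32 ≈ 0.650862.
With c = 0.51 and e = 0, the reserve requirement is 0.650862 − 0.51 − 0 = 0.140862.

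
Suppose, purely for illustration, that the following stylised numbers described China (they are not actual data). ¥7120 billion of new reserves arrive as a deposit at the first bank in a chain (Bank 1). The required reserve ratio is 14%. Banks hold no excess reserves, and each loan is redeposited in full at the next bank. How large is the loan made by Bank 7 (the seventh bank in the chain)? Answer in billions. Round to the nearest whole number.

Each bank lends a fraction (1 − rr) = 0.8600 of the deposit it receives, so Bank 7 receives 7120·0.8600^6 and lends 7120·0.8600^7 ≈ 2477.2461 billion.

¥2477 billion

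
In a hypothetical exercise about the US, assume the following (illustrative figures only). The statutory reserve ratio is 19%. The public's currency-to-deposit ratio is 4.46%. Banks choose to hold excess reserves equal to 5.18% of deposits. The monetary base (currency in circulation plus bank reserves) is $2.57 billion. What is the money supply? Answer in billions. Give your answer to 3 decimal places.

$9.374 billion

The money multiplier is m = (1 + c) / (rr + e + c) = (1 + 0.0446) / (0.19 + 0.0518 + 0.0446) ≈ 3.64735.
So M = m × MB = 3.64735 × 2.57 ≈ 9.3737 billion.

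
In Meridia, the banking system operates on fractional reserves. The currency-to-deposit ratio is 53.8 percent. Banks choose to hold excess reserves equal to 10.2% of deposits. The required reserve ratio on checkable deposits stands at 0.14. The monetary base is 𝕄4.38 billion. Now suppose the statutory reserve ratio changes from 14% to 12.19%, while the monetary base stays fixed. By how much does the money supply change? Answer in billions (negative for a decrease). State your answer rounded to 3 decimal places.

Initially m₁ = (1 + 0.538) / (0.14 + 0.102 + 0.538) ≈ 1.97179, so M₁ = 1.97179 × 4.38 ≈ 8.6364 billion.
After the change m₂ = (1 + 0.538) / (0.1219 + 0.102 + 0.538) ≈ 2.01864, so M₂ = 2.01864 × 4.38 ≈ 8.8416 billion.
ΔM = M₂ − M₁ = 8.8416 − 8.6364 = 0.2052 billion.

𝕄0.205 billion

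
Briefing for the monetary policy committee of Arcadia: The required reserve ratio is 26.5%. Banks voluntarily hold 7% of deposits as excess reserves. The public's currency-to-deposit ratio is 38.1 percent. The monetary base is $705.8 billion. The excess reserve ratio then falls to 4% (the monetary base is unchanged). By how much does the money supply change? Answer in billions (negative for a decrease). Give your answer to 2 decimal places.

$59.53 billion

Initially m₁ = (1 + 0.381) / (0.265 + 0.07 + 0.381) ≈ 1.928771, so M₁ = 1.928771 × 705.8 ≈ 1361.3266 billion.
After the change m₂ = (1 + 0.381) / (0.265 + 0.04 + 0.381) ≈ 2.013120, so M₂ = 2.013120 × 705.8 ≈ 1420.8601 billion.
ΔM = M₂ − M₁ = 1420.8601 − 1361.3266 = 59.5335 billion.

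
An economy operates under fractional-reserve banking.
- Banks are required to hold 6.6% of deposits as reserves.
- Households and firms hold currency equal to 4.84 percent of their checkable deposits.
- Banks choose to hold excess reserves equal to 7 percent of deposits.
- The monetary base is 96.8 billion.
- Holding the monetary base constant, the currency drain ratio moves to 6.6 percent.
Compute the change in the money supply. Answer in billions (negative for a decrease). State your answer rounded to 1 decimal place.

Initially m₁ = (1 + 0.0484) / (0.066 + 0.07 + 0.0484) ≈ 5.6855, so M₁ = 5.6855 × 96.8 = 550.3564 billion.
After the change m₂ = (1 + 0.066) / (0.066 + 0.07 + 0.066) ≈ 5.2772, so M₂ = 5.2772 × 96.8 ≈ 510.833 billion.
ΔM = M₂ − M₁ = 510.833 − 550.3564 = -39.5234 billion.

-39.5 billion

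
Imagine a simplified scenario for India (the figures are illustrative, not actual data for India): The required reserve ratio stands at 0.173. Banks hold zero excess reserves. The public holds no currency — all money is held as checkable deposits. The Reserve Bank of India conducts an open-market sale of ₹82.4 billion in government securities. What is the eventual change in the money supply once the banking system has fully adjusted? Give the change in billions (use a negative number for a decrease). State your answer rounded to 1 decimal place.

The simple money multiplier is m = 1/rr = 1/0.173 ≈ 5.7803.
An open-market sale reduces the monetary base by 82.4 billion, so ΔM = m × ΔMB = 5.7803 × (−82.4) ≈ -476.2967 billion.

-476.3 billion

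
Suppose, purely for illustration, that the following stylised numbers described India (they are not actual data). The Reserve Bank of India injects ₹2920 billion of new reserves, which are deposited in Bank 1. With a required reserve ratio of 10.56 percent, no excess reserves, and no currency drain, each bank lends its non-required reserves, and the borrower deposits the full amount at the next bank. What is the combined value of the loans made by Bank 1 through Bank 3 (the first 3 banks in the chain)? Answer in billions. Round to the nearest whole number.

₹7037 billion

Bank i lends (1 − rr)^i of the original deposit: Bank 1 lends 2920·0.8944 = 2611.6480, Bank 2 lends 2920·0.8944² ≈ 2335.8580, and so on.
Summing a geometric series: total = 2920·[0.8944·(1 − 0.8944^3) / (1 − 0.8944)] ≈ 7036.6973 billion.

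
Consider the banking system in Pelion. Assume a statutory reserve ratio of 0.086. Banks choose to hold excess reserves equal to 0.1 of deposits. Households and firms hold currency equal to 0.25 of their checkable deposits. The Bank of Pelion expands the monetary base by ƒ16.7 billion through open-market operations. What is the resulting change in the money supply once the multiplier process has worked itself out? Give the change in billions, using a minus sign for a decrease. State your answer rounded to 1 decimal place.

ƒ47.9 billion

The money multiplier is m = (1 + c) / (rr + e + c) = (1 + 0.25) / (0.086 + 0.1 + 0.25) ≈ 2.8670.
The purchase adds 16.7 billion of base, so ΔM = m × ΔMB = 2.8670 × (+16.7) = 47.8789 billion.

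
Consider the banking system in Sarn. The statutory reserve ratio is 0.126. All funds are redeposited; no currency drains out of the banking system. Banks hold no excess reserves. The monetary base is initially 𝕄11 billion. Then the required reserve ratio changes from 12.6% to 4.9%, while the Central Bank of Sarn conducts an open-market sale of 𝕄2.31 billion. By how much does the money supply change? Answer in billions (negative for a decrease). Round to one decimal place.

𝕄90.0 billion

Before: m₁ = 1 / (0.126) ≈ 7.9365, MB₁ = 11, so M₁ = 7.9365 × 11 = 87.3015 billion.
After: m₂ = 1 / (0.049) ≈ 20.4082, MB₂ = 11 − 2.31 = 8.69, so M₂ = 20.4082 × 8.69 ≈ 177.3473 billion.
ΔM = M₂ − M₁ = 177.3473 − 87.3015 = 90.0458 billion.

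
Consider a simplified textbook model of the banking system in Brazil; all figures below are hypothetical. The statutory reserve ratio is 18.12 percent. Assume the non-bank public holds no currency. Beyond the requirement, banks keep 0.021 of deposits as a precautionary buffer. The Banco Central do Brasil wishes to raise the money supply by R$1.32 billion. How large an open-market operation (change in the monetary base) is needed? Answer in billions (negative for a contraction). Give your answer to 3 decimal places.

R$0.267 billion

The money multiplier is m = 1 / (rr + e) = 1 / (0.1812 + 0.021) ≈ 4.94560.
ΔMB = ΔM / m = (+1.32) / 4.94560 ≈ 0.2669 billion.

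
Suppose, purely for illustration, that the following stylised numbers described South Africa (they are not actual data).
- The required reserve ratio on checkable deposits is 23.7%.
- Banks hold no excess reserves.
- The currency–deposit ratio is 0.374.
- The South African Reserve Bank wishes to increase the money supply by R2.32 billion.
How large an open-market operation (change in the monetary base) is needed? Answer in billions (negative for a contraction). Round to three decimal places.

The money multiplier is m = (1 + c) / (rr + c) = (1 + 0.374) / (0.237 + 0.374) ≈ 2.24877.
ΔMB = ΔM / m = (+2.32) / 2.24877 ≈ 1.0317 billion.

R1.032 billion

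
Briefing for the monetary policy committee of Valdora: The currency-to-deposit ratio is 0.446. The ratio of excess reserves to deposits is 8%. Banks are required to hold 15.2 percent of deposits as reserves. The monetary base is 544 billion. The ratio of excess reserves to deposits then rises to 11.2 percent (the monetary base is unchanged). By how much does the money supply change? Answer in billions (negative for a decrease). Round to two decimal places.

Initially m₁ = (1 + 0.446) / (0.152 + 0.08 + 0.446) ≈ 2.132743, so M₁ = 2.132743 × 544 ≈ 1160.2122 billion.
After the change m₂ = (1 + 0.446) / (0.152 + 0.112 + 0.446) ≈ 2.036620, so M₂ = 2.036620 × 544 ≈ 1107.9213 billion.
ΔM = M₂ − M₁ = 1107.9213 − 1160.2122 = -52.2909 billion.

-52.29 billion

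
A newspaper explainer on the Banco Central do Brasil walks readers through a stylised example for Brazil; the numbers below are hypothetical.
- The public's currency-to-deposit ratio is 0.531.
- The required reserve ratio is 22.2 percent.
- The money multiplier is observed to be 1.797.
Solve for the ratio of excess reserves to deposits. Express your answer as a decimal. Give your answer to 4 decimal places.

Using m = 1.797. Since m = (1 + c)/(c + rr + e), the denominator satisfies c + rr + e = (1 + c)/m = (1 + 0.531) / 1.797 ≈ 0.851976.
With c = 0.531 and rr = 0.222, the ratio of excess reserves to deposits is 0.851976 − 0.531 − 0.222 = 0.098976.

0.0990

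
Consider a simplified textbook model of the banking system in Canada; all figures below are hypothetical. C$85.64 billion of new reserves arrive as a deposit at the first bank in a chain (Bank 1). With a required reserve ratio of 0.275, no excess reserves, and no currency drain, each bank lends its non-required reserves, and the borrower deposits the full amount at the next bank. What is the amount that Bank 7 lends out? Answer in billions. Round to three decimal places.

Each bank lends a fraction (1 − rr) = 0.7250 of the deposit it receives, so Bank 7 receives 85.64·0.7250^6 and lends 85.64·0.7250^7 ≈ 9.0166 billion.

C$9.017 billion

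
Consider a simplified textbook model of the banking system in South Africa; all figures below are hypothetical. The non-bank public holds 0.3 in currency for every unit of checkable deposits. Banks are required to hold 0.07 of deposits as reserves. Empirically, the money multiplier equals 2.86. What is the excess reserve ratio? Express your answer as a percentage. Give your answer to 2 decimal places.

8.45%

Using m = 2.86. Since m = (1 + c)/(c + rr + e), the denominator satisfies c + rr + e = (1 + c)/m = (1 + 0.3) / 2.86 ≈ 0.454545.
With c = 0.3 and rr = 0.07, the excess reserve ratio is 0.454545 − 0.3 − 0.07 = 0.084545.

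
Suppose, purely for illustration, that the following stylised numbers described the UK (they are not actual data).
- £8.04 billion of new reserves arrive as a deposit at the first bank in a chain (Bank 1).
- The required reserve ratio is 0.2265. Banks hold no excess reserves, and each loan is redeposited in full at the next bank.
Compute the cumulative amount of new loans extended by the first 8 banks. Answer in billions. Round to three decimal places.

£23.938 billion

Bank i lends (1 − rr)^i of the original deposit: Bank 1 lends 8.04·0.7735 ≈ 6.2189, Bank 2 lends 8.04·0.7735² ≈ 4.8104, and so on.
Summing a geometric series: total = 8.04·[0.7735·(1 − 0.7735^8) / (1 − 0.7735)] ≈ 23.9384 billion.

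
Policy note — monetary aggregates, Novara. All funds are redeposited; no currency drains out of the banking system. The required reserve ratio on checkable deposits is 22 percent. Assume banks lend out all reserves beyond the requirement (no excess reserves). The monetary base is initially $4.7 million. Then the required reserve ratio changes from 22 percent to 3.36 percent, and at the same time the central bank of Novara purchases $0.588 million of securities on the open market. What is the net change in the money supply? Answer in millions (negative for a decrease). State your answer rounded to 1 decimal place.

$136.0 million

Before: m₁ = 1 / (0.22) ≈ 4.5455, MB₁ = 4.7, so M₁ = 4.5455 × 4.7 ≈ 21.3638 million.
After: m₂ = 1 / (0.0336) ≈ 29.7619, MB₂ = 4.7 + 0.588 = 5.288, so M₂ = 29.7619 × 5.288 ≈ 157.3809 million.
ΔM = M₂ − M₁ = 157.3809 − 21.3638 = 136.0171 million.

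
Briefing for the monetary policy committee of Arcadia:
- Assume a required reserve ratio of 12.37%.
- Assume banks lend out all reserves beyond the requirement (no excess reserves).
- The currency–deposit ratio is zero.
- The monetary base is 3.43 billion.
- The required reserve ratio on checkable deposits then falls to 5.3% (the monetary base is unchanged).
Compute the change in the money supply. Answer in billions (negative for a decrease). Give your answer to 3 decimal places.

Initially m₁ = 1 / (0.1237) ≈ 8.08407, so M₁ = 8.08407 × 3.43 ≈ 27.7284 billion.
After the change m₂ = 1 / (0.053) ≈ 18.86792, so M₂ = 18.86792 × 3.43 ≈ 64.717 billion.
ΔM = M₂ − M₁ = 64.717 − 27.7284 = 36.9886 billion.

36.989 billion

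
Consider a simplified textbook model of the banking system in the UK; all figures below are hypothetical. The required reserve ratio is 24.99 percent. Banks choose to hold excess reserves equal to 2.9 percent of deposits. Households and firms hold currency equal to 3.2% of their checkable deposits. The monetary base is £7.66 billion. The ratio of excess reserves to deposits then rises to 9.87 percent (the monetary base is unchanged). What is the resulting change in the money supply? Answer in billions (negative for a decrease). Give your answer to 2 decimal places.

Initially m₁ = (1 + 0.032) / (0.2499 + 0.029 + 0.032) ≈ 3.3194, so M₁ = 3.3194 × 7.66 ≈ 25.4266 billion.
After the change m₂ = (1 + 0.032) / (0.2499 + 0.0987 + 0.032) ≈ 2.7115, so M₂ = 2.7115 × 7.66 ≈ 20.7701 billion.
ΔM = M₂ − M₁ = 20.7701 − 25.4266 = -4.6565 billion.

-4.66 billion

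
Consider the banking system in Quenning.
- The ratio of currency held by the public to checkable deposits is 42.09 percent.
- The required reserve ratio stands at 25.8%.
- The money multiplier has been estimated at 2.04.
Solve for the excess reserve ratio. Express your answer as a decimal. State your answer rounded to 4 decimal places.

Using m = 2.04. Since m = (1 + c)/(c + rr + e), the denominator satisfies c + rr + e = (1 + c)/m = (1 + 0.4209) / 2.04 ≈ 0.696520.
With c = 0.4209 and rr = 0.258, the excess reserve ratio is 0.696520 − 0.4209 − 0.258 = 0.01762.

0.0176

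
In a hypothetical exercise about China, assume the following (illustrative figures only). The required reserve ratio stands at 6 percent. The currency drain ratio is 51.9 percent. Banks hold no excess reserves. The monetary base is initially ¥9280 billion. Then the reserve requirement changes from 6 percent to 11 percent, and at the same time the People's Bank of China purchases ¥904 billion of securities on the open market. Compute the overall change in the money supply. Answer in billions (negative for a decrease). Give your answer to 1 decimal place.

¥247.8 billion

Before: m₁ = (1 + 0.519) / (0.06 + 0.519) ≈ 2.6234888, MB₁ = 9280, so M₁ = 2.6234888 × 9280 ≈ 24345.9761 billion.
After: m₂ = (1 + 0.519) / (0.11 + 0.519) ≈ 2.4149444, MB₂ = 9280 + 904 = 10184, so M₂ = 2.4149444 × 10184 ≈ 24593.7938 billion.
ΔM = M₂ − M₁ = 24593.7938 − 24345.9761 = 247.8177 billion.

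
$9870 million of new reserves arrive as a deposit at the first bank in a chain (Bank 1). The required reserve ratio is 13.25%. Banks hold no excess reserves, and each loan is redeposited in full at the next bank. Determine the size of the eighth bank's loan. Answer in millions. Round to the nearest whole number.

$3166 million

Each bank lends a fraction (1 − rr) = 0.8675 of the deposit it receives, so Bank 8 receives 9870·0.8675^7 and lends 9870·0.8675^8 ≈ 3165.7238 million.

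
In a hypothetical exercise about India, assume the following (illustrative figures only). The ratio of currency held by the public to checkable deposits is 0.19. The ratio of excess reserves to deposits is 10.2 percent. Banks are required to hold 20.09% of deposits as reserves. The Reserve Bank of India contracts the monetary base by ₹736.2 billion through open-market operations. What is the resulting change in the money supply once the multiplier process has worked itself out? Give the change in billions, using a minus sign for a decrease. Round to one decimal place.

-1777.4 billion

The money multiplier is m = (1 + c) / (rr + e + c) = (1 + 0.19) / (0.2009 + 0.102 + 0.19) ≈ 2.41428.
The sale removes 736.2 billion of base, so ΔM = m × ΔMB = 2.41428 × (−736.2) ≈ -1777.3929 billion.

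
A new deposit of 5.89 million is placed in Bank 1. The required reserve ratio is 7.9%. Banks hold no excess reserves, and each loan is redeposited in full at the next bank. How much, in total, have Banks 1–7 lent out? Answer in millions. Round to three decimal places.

30.069 million

Bank i lends (1 − rr)^i of the original deposit: Bank 1 lends 5.89·0.9210 ≈ 5.4247, Bank 2 lends 5.89·0.9210² ≈ 4.9961, and so on.
Summing a geometric series: total = 5.89·[0.9210·(1 − 0.9210^7) / (1 − 0.9210)] ≈ 30.0689 million.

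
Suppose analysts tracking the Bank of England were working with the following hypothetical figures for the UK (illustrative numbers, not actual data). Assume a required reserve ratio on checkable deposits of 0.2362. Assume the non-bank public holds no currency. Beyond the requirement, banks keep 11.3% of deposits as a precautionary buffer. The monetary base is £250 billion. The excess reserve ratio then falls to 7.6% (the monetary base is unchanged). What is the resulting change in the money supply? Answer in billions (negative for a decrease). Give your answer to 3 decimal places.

Initially m₁ = 1 / (0.2362 + 0.113) ≈ 2.8636884, so M₁ = 2.8636884 × 250 = 715.9221 billion.
After the change m₂ = 1 / (0.2362 + 0.076) ≈ 3.2030750, so M₂ = 3.2030750 × 250 ≈ 800.7688 billion.
ΔM = M₂ − M₁ = 800.7688 − 715.9221 = 84.8467 billion.

£84.847 billion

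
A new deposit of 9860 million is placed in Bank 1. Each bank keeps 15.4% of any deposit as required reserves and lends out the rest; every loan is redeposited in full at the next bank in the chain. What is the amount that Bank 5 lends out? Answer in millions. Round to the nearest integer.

4273 million

Each bank lends a fraction (1 − rr) = 0.8460 of the deposit it receives, so Bank 5 receives 9860·0.8460^4 and lends 9860·0.8460^5 ≈ 4272.9590 million.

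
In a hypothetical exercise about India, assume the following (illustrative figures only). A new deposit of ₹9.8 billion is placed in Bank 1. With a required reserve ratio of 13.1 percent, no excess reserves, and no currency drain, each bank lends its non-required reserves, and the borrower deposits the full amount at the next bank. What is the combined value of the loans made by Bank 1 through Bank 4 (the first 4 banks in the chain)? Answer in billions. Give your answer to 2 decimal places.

Bank i lends (1 − rr)^i of the original deposit: Bank 1 lends 9.8·0.8690 = 8.5162, Bank 2 lends 9.8·0.8690² ≈ 7.4006, and so on.
Summing a geometric series: total = 9.8·[0.8690·(1 − 0.8690^4) / (1 − 0.8690)] ≈ 27.9365 billion.

₹27.94 billion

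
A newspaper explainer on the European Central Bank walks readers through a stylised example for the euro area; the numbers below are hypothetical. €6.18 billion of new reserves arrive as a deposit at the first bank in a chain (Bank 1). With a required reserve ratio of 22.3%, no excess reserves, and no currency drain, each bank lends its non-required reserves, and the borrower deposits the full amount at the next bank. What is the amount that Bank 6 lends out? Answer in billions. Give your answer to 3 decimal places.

Each bank lends a fraction (1 − rr) = 0.7770 of the deposit it receives, so Bank 6 receives 6.18·0.7770^5 and lends 6.18·0.7770^6 ≈ 1.3599 billion.

€1.360 billion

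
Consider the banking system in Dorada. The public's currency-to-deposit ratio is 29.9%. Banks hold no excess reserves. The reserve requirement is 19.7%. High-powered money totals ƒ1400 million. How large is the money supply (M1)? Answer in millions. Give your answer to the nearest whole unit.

The money multiplier is m = (1 + c) / (rr + c) = (1 + 0.299) / (0.197 + 0.299) ≈ 2.61895.
So M = m × MB = 2.61895 × 1400 = 3666.53 million.

ƒ3667 million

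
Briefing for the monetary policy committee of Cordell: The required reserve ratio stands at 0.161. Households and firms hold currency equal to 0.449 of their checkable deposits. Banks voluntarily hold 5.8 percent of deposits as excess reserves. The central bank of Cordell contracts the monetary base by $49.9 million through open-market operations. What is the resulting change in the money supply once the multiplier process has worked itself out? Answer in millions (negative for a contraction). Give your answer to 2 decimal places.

-108.24 million

The money multiplier is m = (1 + c) / (rr + e + c) = (1 + 0.449) / (0.161 + 0.058 + 0.449) ≈ 2.16916.
The sale removes 49.9 million of base, so ΔM = m × ΔMB = 2.16916 × (−49.9) ≈ -108.2411 million.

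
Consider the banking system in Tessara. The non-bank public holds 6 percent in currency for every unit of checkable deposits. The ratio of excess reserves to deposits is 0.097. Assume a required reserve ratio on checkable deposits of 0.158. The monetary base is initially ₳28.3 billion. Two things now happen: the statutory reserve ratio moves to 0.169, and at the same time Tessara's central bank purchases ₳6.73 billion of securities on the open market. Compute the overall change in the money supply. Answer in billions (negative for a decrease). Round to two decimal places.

Before: m₁ = (1 + 0.06) / (0.158 + 0.097 + 0.06) ≈ 3.36508, MB₁ = 28.3, so M₁ = 3.36508 × 28.3 ≈ 95.2318 billion.
After: m₂ = (1 + 0.06) / (0.169 + 0.097 + 0.06) ≈ 3.25153, MB₂ = 28.3 + 6.73 = 35.03, so M₂ = 3.25153 × 35.03 ≈ 113.9011 billion.
ΔM = M₂ − M₁ = 113.9011 − 95.2318 = 18.6693 billion.

₳18.67 billion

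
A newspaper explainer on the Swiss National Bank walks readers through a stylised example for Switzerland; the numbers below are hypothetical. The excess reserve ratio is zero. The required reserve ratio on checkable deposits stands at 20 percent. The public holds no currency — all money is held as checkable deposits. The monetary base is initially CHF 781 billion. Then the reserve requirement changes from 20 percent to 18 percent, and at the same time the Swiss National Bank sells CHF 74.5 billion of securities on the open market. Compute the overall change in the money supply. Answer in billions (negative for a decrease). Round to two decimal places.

CHF 20.00 billion

Before: m₁ = 1 / (0.2) = 5, MB₁ = 781, so M₁ = 5 × 781 = 3905 billion.
After: m₂ = 1 / (0.18) ≈ 5.555556, MB₂ = 781 − 74.5 = 706.5, so M₂ = 5.555556 × 706.5 ≈ 3925.0003 billion.
ΔM = M₂ − M₁ = 3925.0003 − 3905 = 20.0003 billion.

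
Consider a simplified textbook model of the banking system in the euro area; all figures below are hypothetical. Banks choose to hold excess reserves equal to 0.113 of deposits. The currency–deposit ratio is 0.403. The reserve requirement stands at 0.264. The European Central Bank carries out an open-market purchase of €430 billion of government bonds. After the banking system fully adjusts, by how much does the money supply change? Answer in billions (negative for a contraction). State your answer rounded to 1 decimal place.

The money multiplier is m = (1 + c) / (rr + e + c) = (1 + 0.403) / (0.264 + 0.113 + 0.403) ≈ 1.79872.
The purchase adds 430 billion of base, so ΔM = m × ΔMB = 1.79872 × (+430) = 773.4496 billion.

€773.4 billion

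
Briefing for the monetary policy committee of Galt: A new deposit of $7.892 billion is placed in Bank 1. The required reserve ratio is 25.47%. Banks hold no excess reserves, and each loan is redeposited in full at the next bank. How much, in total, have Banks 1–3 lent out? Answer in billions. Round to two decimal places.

Bank i lends (1 − rr)^i of the original deposit: Bank 1 lends 7.892·0.7453 ≈ 5.8819, Bank 2 lends 7.892·0.7453² ≈ 4.3838, and so on.
Summing a geometric series: total = 7.892·[0.7453·(1 − 0.7453^3) / (1 − 0.7453)] ≈ 13.5329 billion.

$13.53 billion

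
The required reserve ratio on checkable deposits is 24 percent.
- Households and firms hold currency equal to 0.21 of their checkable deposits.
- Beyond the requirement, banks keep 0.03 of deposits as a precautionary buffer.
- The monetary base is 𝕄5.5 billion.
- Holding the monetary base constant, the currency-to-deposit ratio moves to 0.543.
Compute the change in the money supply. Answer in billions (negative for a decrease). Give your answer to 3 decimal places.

Initially m₁ = (1 + 0.21) / (0.24 + 0.03 + 0.21) ≈ 2.52083, so M₁ = 2.52083 × 5.5 ≈ 13.8646 billion.
After the change m₂ = (1 + 0.543) / (0.24 + 0.03 + 0.543) ≈ 1.89791, so M₂ = 1.89791 × 5.5 ≈ 10.4385 billion.
ΔM = M₂ − M₁ = 10.4385 − 13.8646 = -3.4261 billion.

-3.426 billion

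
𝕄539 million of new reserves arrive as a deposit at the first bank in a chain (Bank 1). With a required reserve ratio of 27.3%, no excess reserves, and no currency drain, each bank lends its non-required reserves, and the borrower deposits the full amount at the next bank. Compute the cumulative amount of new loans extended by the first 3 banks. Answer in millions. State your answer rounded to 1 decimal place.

Bank i lends (1 − rr)^i of the original deposit: Bank 1 lends 539·0.7270 = 391.8530, Bank 2 lends 539·0.7270² ≈ 284.8771, and so on.
Summing a geometric series: total = 539·[0.7270·(1 − 0.7270^3) / (1 − 0.7270)] ≈ 883.8358 million.

𝕄883.8 million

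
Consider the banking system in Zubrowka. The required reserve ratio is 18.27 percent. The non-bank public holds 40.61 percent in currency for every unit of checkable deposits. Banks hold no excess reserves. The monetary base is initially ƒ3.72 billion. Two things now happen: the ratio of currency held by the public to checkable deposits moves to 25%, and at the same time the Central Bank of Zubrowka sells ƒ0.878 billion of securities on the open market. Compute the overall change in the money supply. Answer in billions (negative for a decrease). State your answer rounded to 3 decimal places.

-0.674 billion

Before: m₁ = (1 + 0.4061) / (0.1827 + 0.4061) ≈ 2.38808, MB₁ = 3.72, so M₁ = 2.38808 × 3.72 ≈ 8.8837 billion.
After: m₂ = (1 + 0.25) / (0.1827 + 0.25) ≈ 2.88884, MB₂ = 3.72 − 0.878 = 2.842, so M₂ = 2.88884 × 2.842 ≈ 8.2101 billion.
ΔM = M₂ − M₁ = 8.2101 − 8.8837 = -0.6736 billion.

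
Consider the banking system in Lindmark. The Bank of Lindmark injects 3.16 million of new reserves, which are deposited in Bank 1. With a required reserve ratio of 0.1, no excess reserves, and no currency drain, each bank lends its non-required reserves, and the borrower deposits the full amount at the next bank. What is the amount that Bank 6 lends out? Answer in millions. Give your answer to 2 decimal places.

1.68 million

Each bank lends a fraction (1 − rr) = 0.9000 of the deposit it receives, so Bank 6 receives 3.16·0.9000^5 and lends 3.16·0.9000^6 ≈ 1.6794 million.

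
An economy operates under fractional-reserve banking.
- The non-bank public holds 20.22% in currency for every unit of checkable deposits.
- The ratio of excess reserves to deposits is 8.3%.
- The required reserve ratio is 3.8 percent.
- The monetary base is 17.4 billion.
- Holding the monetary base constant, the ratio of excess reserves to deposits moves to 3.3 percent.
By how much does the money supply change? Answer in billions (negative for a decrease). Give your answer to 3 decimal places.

11.845 billion

Initially m₁ = (1 + 0.2022) / (0.038 + 0.083 + 0.2022) ≈ 3.719678, so M₁ = 3.719678 × 17.4 ≈ 64.7224 billion.
After the change m₂ = (1 + 0.2022) / (0.038 + 0.033 + 0.2022) ≈ 4.400439, so M₂ = 4.400439 × 17.4 ≈ 76.5676 billion.
ΔM = M₂ − M₁ = 76.5676 − 64.7224 = 11.8452 billion.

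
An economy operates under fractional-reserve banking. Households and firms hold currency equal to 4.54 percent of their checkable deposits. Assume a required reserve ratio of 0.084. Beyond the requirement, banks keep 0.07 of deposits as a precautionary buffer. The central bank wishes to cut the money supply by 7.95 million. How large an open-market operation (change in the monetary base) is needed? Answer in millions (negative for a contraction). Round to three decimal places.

The money multiplier is m = (1 + c) / (rr + e + c) = (1 + 0.0454) / (0.084 + 0.07 + 0.0454) ≈ 5.24273.
ΔMB = ΔM / m = (−7.95) / 5.24273 ≈ -1.5164 million.

-1.516 million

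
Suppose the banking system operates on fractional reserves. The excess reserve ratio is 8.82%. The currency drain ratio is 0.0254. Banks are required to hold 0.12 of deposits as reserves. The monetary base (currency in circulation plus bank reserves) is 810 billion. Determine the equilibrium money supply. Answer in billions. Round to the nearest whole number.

The money multiplier is m = (1 + c) / (rr + e + c) = (1 + 0.0254) / (0.12 + 0.0882 + 0.0254) ≈ 4.3896.
So M = m × MB = 4.3896 × 810 = 3555.576 billion.

3556 billion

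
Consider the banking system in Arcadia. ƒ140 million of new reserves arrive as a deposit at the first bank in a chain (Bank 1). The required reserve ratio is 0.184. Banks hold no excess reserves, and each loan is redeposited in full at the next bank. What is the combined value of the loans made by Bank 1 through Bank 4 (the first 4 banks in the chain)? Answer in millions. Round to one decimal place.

ƒ345.6 million

Bank i lends (1 − rr)^i of the original deposit: Bank 1 lends 140·0.8160 = 114.2400, Bank 2 lends 140·0.8160² ≈ 93.2198, and so on.
Summing a geometric series: total = 140·[0.8160·(1 − 0.8160^4) / (1 − 0.8160)] ≈ 345.5982 million.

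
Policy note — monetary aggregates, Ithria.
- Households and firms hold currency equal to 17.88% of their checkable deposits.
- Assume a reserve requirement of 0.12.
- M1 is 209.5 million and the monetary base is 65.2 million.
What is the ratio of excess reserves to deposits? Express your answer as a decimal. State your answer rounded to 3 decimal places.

Using m = M/MB = 209.5/65.2 ≈ 3.213190. Since m = (1 + c)/(c + rr + e), the denominator satisfies c + rr + e = (1 + c)/m = (1 + 0.1788) / 3.213190 ≈ 0.366863.
With c = 0.1788 and rr = 0.12, the ratio of excess reserves to deposits is 0.366863 − 0.1788 − 0.12 = 0.068063.

0.068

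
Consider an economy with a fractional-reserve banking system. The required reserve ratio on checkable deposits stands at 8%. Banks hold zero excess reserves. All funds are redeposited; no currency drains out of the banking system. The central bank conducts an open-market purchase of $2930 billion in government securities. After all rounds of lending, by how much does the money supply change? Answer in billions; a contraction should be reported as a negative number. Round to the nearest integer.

$36625 billion

The simple money multiplier is m = 1/rr = 1/0.08 = 12.5.
An open-market purchase increases the monetary base by 2930 billion, so ΔM = m × ΔMB = 12.5 × 2930 = 36625 billion.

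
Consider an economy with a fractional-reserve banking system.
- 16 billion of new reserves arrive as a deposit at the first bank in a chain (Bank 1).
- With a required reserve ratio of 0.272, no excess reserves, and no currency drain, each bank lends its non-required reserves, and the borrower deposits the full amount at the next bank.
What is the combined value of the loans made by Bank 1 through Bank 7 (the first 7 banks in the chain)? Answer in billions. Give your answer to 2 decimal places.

Bank i lends (1 − rr)^i of the original deposit: Bank 1 lends 16·0.7280 = 11.6480, Bank 2 lends 16·0.7280² ≈ 8.4797, and so on.
Summing a geometric series: total = 16·[0.7280·(1 − 0.7280^7) / (1 − 0.7280)] ≈ 38.1826 billion.

38.18 billion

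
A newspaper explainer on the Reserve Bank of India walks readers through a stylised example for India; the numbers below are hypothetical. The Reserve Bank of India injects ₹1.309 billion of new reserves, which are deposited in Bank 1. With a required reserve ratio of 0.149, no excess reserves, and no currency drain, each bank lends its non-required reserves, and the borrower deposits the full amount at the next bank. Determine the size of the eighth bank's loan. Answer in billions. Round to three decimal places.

Each bank lends a fraction (1 − rr) = 0.8510 of the deposit it receives, so Bank 8 receives 1.309·0.8510^7 and lends 1.309·0.8510^8 ≈ 0.3601 billion.

₹0.360 billion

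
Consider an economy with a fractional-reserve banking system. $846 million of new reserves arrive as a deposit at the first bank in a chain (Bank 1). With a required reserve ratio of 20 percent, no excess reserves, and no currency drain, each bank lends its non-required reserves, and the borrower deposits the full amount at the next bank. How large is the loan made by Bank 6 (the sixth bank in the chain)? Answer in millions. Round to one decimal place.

Each bank lends a fraction (1 − rr) = 0.8000 of the deposit it receives, so Bank 6 receives 846·0.8000^5 and lends 846·0.8000^6 ≈ 221.7738 million.

$221.8 million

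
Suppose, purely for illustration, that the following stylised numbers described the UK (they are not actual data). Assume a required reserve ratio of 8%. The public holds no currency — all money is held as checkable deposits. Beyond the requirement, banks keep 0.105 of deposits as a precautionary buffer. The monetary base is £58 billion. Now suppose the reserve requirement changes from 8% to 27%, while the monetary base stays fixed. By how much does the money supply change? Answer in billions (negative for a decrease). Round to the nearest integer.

-159 billion

Initially m₁ = 1 / (0.08 + 0.105) ≈ 5.4054, so M₁ = 5.4054 × 58 = 313.5132 billion.
After the change m₂ = 1 / (0.27 + 0.105) ≈ 2.6667, so M₂ = 2.6667 × 58 = 154.6686 billion.
ΔM = M₂ − M₁ = 154.6686 − 313.5132 = -158.8446 billion.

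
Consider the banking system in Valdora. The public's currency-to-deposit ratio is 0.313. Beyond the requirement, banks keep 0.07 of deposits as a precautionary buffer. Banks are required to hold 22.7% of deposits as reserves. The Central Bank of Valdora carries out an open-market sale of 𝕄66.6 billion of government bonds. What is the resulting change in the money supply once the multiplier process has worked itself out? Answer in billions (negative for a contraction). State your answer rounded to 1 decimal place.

-143.4 billion

The money multiplier is m = (1 + c) / (rr + e + c) = (1 + 0.313) / (0.227 + 0.07 + 0.313) ≈ 2.1525.
The sale removes 66.6 billion of base, so ΔM = m × ΔMB = 2.1525 × (−66.6) = -143.3565 billion.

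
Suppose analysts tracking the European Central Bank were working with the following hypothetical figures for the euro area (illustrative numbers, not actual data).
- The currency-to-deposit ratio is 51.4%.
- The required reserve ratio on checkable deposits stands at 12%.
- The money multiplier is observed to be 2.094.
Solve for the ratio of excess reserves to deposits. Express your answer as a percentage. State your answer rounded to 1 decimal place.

8.9%

Using m = 2.094. Since m = (1 + c)/(c + rr + e), the denominator satisfies c + rr + e = (1 + c)/m = (1 + 0.514) / 2.094 ≈ 0.723018.
With c = 0.514 and rr = 0.12, the ratio of excess reserves to deposits is 0.723018 − 0.514 − 0.12 = 0.089018.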